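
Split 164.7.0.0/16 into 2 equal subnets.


New prefix = 16 + 1 = 17
Each subnet has 32768 addresses
  164.7.0.0/17
  164.7.128.0/17
Subnets: 164.7.0.0/17, 164.7.128.0/17


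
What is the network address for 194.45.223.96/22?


IP:   11000010.00101101.11011111.01100000
Mask: 11111111.11111111.11111100.00000000
AND operation:
Net:  11000010.00101101.11011100.00000000
Network: 194.45.220.0/22


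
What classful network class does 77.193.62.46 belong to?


First octet: 77
Binary: 01001101
0xxxxxxx -> Class A (1-126)
Class A, default mask 255.0.0.0 (/8)


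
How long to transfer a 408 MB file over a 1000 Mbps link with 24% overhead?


Effective throughput = 1000 * (1 - 24/100) = 760 Mbps
File size in Mb = 408 * 8 = 3264 Mb
Time = 3264 / 760
Time = 4.2947 seconds


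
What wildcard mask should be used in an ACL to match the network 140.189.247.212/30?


Subnet mask: 255.255.255.252
Wildcard = 255.255.255.255 - subnet mask
255 - 255 = 0
255 - 255 = 0
255 - 255 = 0
255 - 252 = 3
Wildcard: 0.0.0.3


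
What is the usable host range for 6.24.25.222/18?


Network: 6.24.0.0
Broadcast: 6.24.63.255
First usable = network + 1
Last usable = broadcast - 1
Range: 6.24.0.1 to 6.24.63.254


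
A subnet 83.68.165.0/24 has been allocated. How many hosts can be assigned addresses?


Host bits = 32 - 24 = 8
Total addresses = 2^8 = 256
Usable = total - 2 (network and broadcast)
Usable hosts: 254


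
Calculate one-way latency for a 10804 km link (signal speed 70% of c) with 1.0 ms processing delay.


Speed = 0.7 * 3e5 km/s = 210000 km/s
Propagation delay = 10804 / 210000 = 0.0514 s = 51.4476 ms
Processing delay = 1.0 ms
Total one-way latency = 52.4476 ms


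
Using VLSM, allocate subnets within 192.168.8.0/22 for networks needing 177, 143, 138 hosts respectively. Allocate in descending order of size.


177 hosts -> /24 (254 usable): 192.168.8.0/24
143 hosts -> /24 (254 usable): 192.168.9.0/24
138 hosts -> /24 (254 usable): 192.168.10.0/24
Allocation: 192.168.8.0/24 (177 hosts, 254 usable); 192.168.9.0/24 (143 hosts, 254 usable); 192.168.10.0/24 (138 hosts, 254 usable)


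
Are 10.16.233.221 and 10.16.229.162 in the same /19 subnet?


Mask: 255.255.224.0
10.16.233.221 AND mask = 10.16.224.0
10.16.229.162 AND mask = 10.16.224.0
Yes, same subnet (10.16.224.0)


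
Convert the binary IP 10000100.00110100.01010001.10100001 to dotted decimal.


10000100 = 132
00110100 = 52
01010001 = 81
10100001 = 161
IP: 132.52.81.161


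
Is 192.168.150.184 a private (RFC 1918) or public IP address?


RFC 1918 private ranges:
  10.0.0.0/8 (10.0.0.0 - 10.255.255.255)
  172.16.0.0/12 (172.16.0.0 - 172.31.255.255)
  192.168.0.0/16 (192.168.0.0 - 192.168.255.255)
Private (in 192.168.0.0/16)


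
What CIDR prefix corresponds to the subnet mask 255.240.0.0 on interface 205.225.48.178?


Binary: 11111111.11110000.00000000.00000000
Count leading 1s
Prefix: /12


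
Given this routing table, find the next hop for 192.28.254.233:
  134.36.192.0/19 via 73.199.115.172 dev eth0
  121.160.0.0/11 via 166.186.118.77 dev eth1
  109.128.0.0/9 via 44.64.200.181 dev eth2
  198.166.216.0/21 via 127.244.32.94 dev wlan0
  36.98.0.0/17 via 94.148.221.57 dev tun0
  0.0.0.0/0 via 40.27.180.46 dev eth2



Longest prefix match for 192.28.254.233:
  /19 134.36.192.0: no
  /11 121.160.0.0: no
  /9 109.128.0.0: no
  /21 198.166.216.0: no
  /17 36.98.0.0: no
  /0 0.0.0.0: MATCH
Selected: next-hop 40.27.180.46 via eth2 (matched /0)


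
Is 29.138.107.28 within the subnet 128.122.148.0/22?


Subnet network: 128.122.148.0
Test IP AND mask: 29.138.104.0
No, 29.138.107.28 is not in 128.122.148.0/22


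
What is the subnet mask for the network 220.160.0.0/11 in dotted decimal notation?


/11 means 11 network bits, 21 host bits
Binary: 11111111111000000000000000000000
Mask: 255.224.0.0


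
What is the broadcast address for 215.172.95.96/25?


Network: 215.172.95.0/25
Host bits = 7
Set all host bits to 1:
Broadcast: 215.172.95.127


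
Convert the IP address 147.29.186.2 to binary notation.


147 = 10010011
29 = 00011101
186 = 10111010
2 = 00000010
Binary: 10010011.00011101.10111010.00000010


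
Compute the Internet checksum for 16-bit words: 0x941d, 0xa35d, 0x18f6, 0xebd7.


Sum all words (with carry folding):
+ 0x941d = 0x941d
+ 0xa35d = 0x377b
+ 0x18f6 = 0x5071
+ 0xebd7 = 0x3c49
One's complement: ~0x3c49
Checksum = 0xc3b6


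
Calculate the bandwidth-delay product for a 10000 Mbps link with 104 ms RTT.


BDP = bandwidth * RTT
= 10000 Mbps * 104 ms
= 10000 * 1e6 * 104 / 1000 bits
= 1040000000 bits
= 130000000 bytes
= 126953.125 KB
BDP = 1040000000 bits (130000000 bytes)


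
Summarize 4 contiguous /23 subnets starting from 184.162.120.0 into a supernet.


Original prefix: /23
Number of subnets: 4 = 2^2
New prefix = 23 - 2 = 21
Supernet: 184.162.120.0/21


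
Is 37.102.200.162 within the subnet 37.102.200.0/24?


Subnet network: 37.102.200.0
Test IP AND mask: 37.102.200.0
Yes, 37.102.200.162 is in 37.102.200.0/24


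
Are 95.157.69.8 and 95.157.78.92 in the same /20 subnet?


Mask: 255.255.240.0
95.157.69.8 AND mask = 95.157.64.0
95.157.78.92 AND mask = 95.157.64.0
Yes, same subnet (95.157.64.0)


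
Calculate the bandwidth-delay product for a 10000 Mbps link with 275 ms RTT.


BDP = bandwidth * RTT
= 10000 Mbps * 275 ms
= 10000 * 1e6 * 275 / 1000 bits
= 2750000000 bits
= 343750000 bytes
= 335693.3594 KB
BDP = 2750000000 bits (343750000 bytes)


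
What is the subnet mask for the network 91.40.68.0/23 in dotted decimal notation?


/23 means 23 network bits, 9 host bits
Binary: 11111111111111111111111000000000
Mask: 255.255.254.0


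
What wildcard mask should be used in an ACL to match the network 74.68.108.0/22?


Subnet mask: 255.255.252.0
Wildcard = 255.255.255.255 - subnet mask
255 - 255 = 0
255 - 255 = 0
255 - 252 = 3
255 - 0 = 255
Wildcard: 0.0.3.255


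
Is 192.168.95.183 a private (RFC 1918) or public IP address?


RFC 1918 private ranges:
  10.0.0.0/8 (10.0.0.0 - 10.255.255.255)
  172.16.0.0/12 (172.16.0.0 - 172.31.255.255)
  192.168.0.0/16 (192.168.0.0 - 192.168.255.255)
Private (in 192.168.0.0/16)


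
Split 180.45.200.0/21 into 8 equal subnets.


New prefix = 21 + 3 = 24
Each subnet has 256 addresses
  180.45.200.0/24
  180.45.201.0/24
  180.45.202.0/24
  180.45.203.0/24
  180.45.204.0/24
  180.45.205.0/24
  180.45.206.0/24
  180.45.207.0/24
Subnets: 180.45.200.0/24, 180.45.201.0/24, 180.45.202.0/24, 180.45.203.0/24, 180.45.204.0/24, 180.45.205.0/24, 180.45.206.0/24, 180.45.207.0/24


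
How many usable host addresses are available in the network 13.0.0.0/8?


Host bits = 32 - 8 = 24
Total addresses = 2^24 = 16777216
Usable = total - 2 (network and broadcast)
Usable hosts: 16777214


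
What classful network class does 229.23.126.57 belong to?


First octet: 229
Binary: 11100101
1110xxxx -> Class D (224-239)
Class D (multicast), default mask N/A


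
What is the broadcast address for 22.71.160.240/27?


Network: 22.71.160.224/27
Host bits = 5
Set all host bits to 1:
Broadcast: 22.71.160.255


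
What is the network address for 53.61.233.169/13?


IP:   00110101.00111101.11101001.10101001
Mask: 11111111.11111000.00000000.00000000
AND operation:
Net:  00110101.00111000.00000000.00000000
Network: 53.56.0.0/13


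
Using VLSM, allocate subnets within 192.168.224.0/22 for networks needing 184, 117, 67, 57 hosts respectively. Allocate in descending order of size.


184 hosts -> /24 (254 usable): 192.168.224.0/24
117 hosts -> /25 (126 usable): 192.168.225.0/25
67 hosts -> /25 (126 usable): 192.168.225.128/25
57 hosts -> /26 (62 usable): 192.168.226.0/26
Allocation: 192.168.224.0/24 (184 hosts, 254 usable); 192.168.225.0/25 (117 hosts, 126 usable); 192.168.225.128/25 (67 hosts, 126 usable); 192.168.226.0/26 (57 hosts, 62 usable)


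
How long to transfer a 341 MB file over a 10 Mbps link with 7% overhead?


Effective throughput = 10 * (1 - 7/100) = 9.3 Mbps
File size in Mb = 341 * 8 = 2728 Mb
Time = 2728 / 9.3
Time = 293.3333 seconds


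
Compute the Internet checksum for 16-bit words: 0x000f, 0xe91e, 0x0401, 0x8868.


Sum all words (with carry folding):
+ 0x000f = 0x000f
+ 0xe91e = 0xe92d
+ 0x0401 = 0xed2e
+ 0x8868 = 0x7597
One's complement: ~0x7597
Checksum = 0x8a68


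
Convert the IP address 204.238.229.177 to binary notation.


204 = 11001100
238 = 11101110
229 = 11100101
177 = 10110001
Binary: 11001100.11101110.11100101.10110001


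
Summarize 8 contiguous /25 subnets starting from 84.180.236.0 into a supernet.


Original prefix: /25
Number of subnets: 8 = 2^3
New prefix = 25 - 3 = 22
Supernet: 84.180.236.0/22


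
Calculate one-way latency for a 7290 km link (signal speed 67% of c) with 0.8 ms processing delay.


Speed = 0.67 * 3e5 km/s = 201000 km/s
Propagation delay = 7290 / 201000 = 0.0363 s = 36.2687 ms
Processing delay = 0.8 ms
Total one-way latency = 37.0687 ms


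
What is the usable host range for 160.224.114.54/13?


Network: 160.224.0.0
Broadcast: 160.231.255.255
First usable = network + 1
Last usable = broadcast - 1
Range: 160.224.0.1 to 160.231.255.254


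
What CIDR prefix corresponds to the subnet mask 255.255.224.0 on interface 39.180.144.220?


Binary: 11111111.11111111.11100000.00000000
Count leading 1s
Prefix: /19


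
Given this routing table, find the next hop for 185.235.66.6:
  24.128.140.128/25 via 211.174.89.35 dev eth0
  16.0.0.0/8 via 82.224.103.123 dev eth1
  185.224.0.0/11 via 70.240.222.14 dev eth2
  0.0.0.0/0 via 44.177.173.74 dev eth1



Longest prefix match for 185.235.66.6:
  /25 24.128.140.128: no
  /8 16.0.0.0: no
  /11 185.224.0.0: MATCH
  /0 0.0.0.0: MATCH
Selected: next-hop 70.240.222.14 via eth2 (matched /11)


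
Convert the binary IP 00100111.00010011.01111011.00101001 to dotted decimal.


00100111 = 39
00010011 = 19
01111011 = 123
00101001 = 41
IP: 39.19.123.41


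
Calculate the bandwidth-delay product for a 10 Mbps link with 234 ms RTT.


BDP = bandwidth * RTT
= 10 Mbps * 234 ms
= 10 * 1e6 * 234 / 1000 bits
= 2340000 bits
= 292500 bytes
= 285.6445 KB
BDP = 2340000 bits (292500 bytes)


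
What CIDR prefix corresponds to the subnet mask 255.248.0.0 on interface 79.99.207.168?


Binary: 11111111.11111000.00000000.00000000
Count leading 1s
Prefix: /13


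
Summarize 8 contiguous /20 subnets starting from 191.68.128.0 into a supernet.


Original prefix: /20
Number of subnets: 8 = 2^3
New prefix = 20 - 3 = 17
Supernet: 191.68.128.0/17


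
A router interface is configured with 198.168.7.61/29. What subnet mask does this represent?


/29 means 29 network bits, 3 host bits
Binary: 11111111111111111111111111111000
Mask: 255.255.255.248


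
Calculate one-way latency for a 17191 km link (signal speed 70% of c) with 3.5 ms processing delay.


Speed = 0.7 * 3e5 km/s = 210000 km/s
Propagation delay = 17191 / 210000 = 0.0819 s = 81.8619 ms
Processing delay = 3.5 ms
Total one-way latency = 85.3619 ms


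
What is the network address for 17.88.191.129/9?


IP:   00010001.01011000.10111111.10000001
Mask: 11111111.10000000.00000000.00000000
AND operation:
Net:  00010001.00000000.00000000.00000000
Network: 17.0.0.0/9


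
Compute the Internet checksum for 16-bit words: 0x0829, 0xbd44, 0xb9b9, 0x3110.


Sum all words (with carry folding):
+ 0x0829 = 0x0829
+ 0xbd44 = 0xc56d
+ 0xb9b9 = 0x7f27
+ 0x3110 = 0xb037
One's complement: ~0xb037
Checksum = 0x4fc8


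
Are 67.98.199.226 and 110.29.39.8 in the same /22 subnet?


Mask: 255.255.252.0
67.98.199.226 AND mask = 67.98.196.0
110.29.39.8 AND mask = 110.29.36.0
No, different subnets (67.98.196.0 vs 110.29.36.0)


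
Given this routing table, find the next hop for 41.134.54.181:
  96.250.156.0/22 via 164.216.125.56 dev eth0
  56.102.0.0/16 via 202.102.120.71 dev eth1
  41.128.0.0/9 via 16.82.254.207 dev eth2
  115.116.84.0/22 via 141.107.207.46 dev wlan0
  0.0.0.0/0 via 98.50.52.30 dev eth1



Longest prefix match for 41.134.54.181:
  /22 96.250.156.0: no
  /16 56.102.0.0: no
  /9 41.128.0.0: MATCH
  /22 115.116.84.0: no
  /0 0.0.0.0: MATCH
Selected: next-hop 16.82.254.207 via eth2 (matched /9)


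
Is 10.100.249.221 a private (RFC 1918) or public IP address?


RFC 1918 private ranges:
  10.0.0.0/8 (10.0.0.0 - 10.255.255.255)
  172.16.0.0/12 (172.16.0.0 - 172.31.255.255)
  192.168.0.0/16 (192.168.0.0 - 192.168.255.255)
Private (in 10.0.0.0/8)


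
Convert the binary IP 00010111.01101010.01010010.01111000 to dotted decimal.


00010111 = 23
01101010 = 106
01010010 = 82
01111000 = 120
IP: 23.106.82.120


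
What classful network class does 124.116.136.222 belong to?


First octet: 124
Binary: 01111100
0xxxxxxx -> Class A (1-126)
Class A, default mask 255.0.0.0 (/8)


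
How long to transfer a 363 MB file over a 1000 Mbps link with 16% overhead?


Effective throughput = 1000 * (1 - 16/100) = 840 Mbps
File size in Mb = 363 * 8 = 2904 Mb
Time = 2904 / 840
Time = 3.4571 seconds


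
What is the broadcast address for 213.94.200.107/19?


Network: 213.94.192.0/19
Host bits = 13
Set all host bits to 1:
Broadcast: 213.94.223.255


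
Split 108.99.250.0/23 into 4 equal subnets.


New prefix = 23 + 2 = 25
Each subnet has 128 addresses
  108.99.250.0/25
  108.99.250.128/25
  108.99.251.0/25
  108.99.251.128/25
Subnets: 108.99.250.0/25, 108.99.250.128/25, 108.99.251.0/25, 108.99.251.128/25


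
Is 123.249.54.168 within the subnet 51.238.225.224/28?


Subnet network: 51.238.225.224
Test IP AND mask: 123.249.54.160
No, 123.249.54.168 is not in 51.238.225.224/28


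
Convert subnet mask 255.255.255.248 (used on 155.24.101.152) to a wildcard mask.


Subnet mask: 255.255.255.248
Wildcard = 255.255.255.255 - subnet mask
255 - 255 = 0
255 - 255 = 0
255 - 255 = 0
255 - 248 = 7
Wildcard: 0.0.0.7


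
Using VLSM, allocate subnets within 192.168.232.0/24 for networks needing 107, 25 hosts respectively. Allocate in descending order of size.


107 hosts -> /25 (126 usable): 192.168.232.0/25
25 hosts -> /27 (30 usable): 192.168.232.128/27
Allocation: 192.168.232.0/25 (107 hosts, 126 usable); 192.168.232.128/27 (25 hosts, 30 usable)


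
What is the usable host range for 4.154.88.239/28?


Network: 4.154.88.224
Broadcast: 4.154.88.239
First usable = network + 1
Last usable = broadcast - 1
Range: 4.154.88.225 to 4.154.88.238


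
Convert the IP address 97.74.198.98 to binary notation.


97 = 01100001
74 = 01001010
198 = 11000110
98 = 01100010
Binary: 01100001.01001010.11000110.01100010


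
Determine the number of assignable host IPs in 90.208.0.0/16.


Host bits = 32 - 16 = 16
Total addresses = 2^16 = 65536
Usable = total - 2 (network and broadcast)
Usable hosts: 65534


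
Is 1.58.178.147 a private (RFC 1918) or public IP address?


RFC 1918 private ranges:
  10.0.0.0/8 (10.0.0.0 - 10.255.255.255)
  172.16.0.0/12 (172.16.0.0 - 172.31.255.255)
  192.168.0.0/16 (192.168.0.0 - 192.168.255.255)
Public (not in any RFC 1918 range)


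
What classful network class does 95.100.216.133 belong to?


First octet: 95
Binary: 01011111
0xxxxxxx -> Class A (1-126)
Class A, default mask 255.0.0.0 (/8)


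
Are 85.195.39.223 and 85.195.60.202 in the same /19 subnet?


Mask: 255.255.224.0
85.195.39.223 AND mask = 85.195.32.0
85.195.60.202 AND mask = 85.195.32.0
Yes, same subnet (85.195.32.0)


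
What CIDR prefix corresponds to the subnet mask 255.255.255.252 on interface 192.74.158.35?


Binary: 11111111.11111111.11111111.11111100
Count leading 1s
Prefix: /30


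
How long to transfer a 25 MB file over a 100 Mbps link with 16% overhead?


Effective throughput = 100 * (1 - 16/100) = 84 Mbps
File size in Mb = 25 * 8 = 200 Mb
Time = 200 / 84
Time = 2.381 seconds


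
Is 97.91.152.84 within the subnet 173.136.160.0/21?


Subnet network: 173.136.160.0
Test IP AND mask: 97.91.152.0
No, 97.91.152.84 is not in 173.136.160.0/21


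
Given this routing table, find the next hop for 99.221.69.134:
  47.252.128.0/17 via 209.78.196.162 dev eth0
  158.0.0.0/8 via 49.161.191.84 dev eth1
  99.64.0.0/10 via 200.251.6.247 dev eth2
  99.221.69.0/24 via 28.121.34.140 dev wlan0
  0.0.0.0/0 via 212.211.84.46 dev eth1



Longest prefix match for 99.221.69.134:
  /17 47.252.128.0: no
  /8 158.0.0.0: no
  /10 99.64.0.0: no
  /24 99.221.69.0: MATCH
  /0 0.0.0.0: MATCH
Selected: next-hop 28.121.34.140 via wlan0 (matched /24)


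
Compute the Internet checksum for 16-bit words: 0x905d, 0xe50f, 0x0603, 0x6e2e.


Sum all words (with carry folding):
+ 0x905d = 0x905d
+ 0xe50f = 0x756d
+ 0x0603 = 0x7b70
+ 0x6e2e = 0xe99e
One's complement: ~0xe99e
Checksum = 0x1661


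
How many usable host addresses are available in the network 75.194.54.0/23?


Host bits = 32 - 23 = 9
Total addresses = 2^9 = 512
Usable = total - 2 (network and broadcast)
Usable hosts: 510


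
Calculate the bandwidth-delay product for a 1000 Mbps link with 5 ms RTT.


BDP = bandwidth * RTT
= 1000 Mbps * 5 ms
= 1000 * 1e6 * 5 / 1000 bits
= 5000000 bits
= 625000 bytes
= 610.3516 KB
BDP = 5000000 bits (625000 bytes)


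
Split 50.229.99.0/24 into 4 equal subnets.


New prefix = 24 + 2 = 26
Each subnet has 64 addresses
  50.229.99.0/26
  50.229.99.64/26
  50.229.99.128/26
  50.229.99.192/26
Subnets: 50.229.99.0/26, 50.229.99.64/26, 50.229.99.128/26, 50.229.99.192/26


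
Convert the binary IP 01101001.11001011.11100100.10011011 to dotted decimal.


01101001 = 105
11001011 = 203
11100100 = 228
10011011 = 155
IP: 105.203.228.155


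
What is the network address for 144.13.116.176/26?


IP:   10010000.00001101.01110100.10110000
Mask: 11111111.11111111.11111111.11000000
AND operation:
Net:  10010000.00001101.01110100.10000000
Network: 144.13.116.128/26


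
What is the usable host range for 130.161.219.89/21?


Network: 130.161.216.0
Broadcast: 130.161.223.255
First usable = network + 1
Last usable = broadcast - 1
Range: 130.161.216.1 to 130.161.223.254


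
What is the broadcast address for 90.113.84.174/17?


Network: 90.113.0.0/17
Host bits = 15
Set all host bits to 1:
Broadcast: 90.113.127.255


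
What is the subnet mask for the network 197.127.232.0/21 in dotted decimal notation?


/21 means 21 network bits, 11 host bits
Binary: 11111111111111111111100000000000
Mask: 255.255.248.0


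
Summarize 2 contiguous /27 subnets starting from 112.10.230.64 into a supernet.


Original prefix: /27
Number of subnets: 2 = 2^1
New prefix = 27 - 1 = 26
Supernet: 112.10.230.64/26


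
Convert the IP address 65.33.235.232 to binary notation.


65 = 01000001
33 = 00100001
235 = 11101011
232 = 11101000
Binary: 01000001.00100001.11101011.11101000


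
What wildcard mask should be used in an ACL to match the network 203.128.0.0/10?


Subnet mask: 255.192.0.0
Wildcard = 255.255.255.255 - subnet mask
255 - 255 = 0
255 - 192 = 63
255 - 0 = 255
255 - 0 = 255
Wildcard: 0.63.255.255


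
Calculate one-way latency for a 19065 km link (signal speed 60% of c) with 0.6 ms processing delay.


Speed = 0.6 * 3e5 km/s = 180000 km/s
Propagation delay = 19065 / 180000 = 0.1059 s = 105.9167 ms
Processing delay = 0.6 ms
Total one-way latency = 106.5167 ms


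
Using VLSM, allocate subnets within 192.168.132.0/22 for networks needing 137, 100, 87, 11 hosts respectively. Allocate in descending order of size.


137 hosts -> /24 (254 usable): 192.168.132.0/24
100 hosts -> /25 (126 usable): 192.168.133.0/25
87 hosts -> /25 (126 usable): 192.168.133.128/25
11 hosts -> /28 (14 usable): 192.168.134.0/28
Allocation: 192.168.132.0/24 (137 hosts, 254 usable); 192.168.133.0/25 (100 hosts, 126 usable); 192.168.133.128/25 (87 hosts, 126 usable); 192.168.134.0/28 (11 hosts, 14 usable)


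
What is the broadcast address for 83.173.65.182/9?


Network: 83.128.0.0/9
Host bits = 23
Set all host bits to 1:
Broadcast: 83.255.255.255


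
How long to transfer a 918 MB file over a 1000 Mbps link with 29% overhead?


Effective throughput = 1000 * (1 - 29/100) = 710 Mbps
File size in Mb = 918 * 8 = 7344 Mb
Time = 7344 / 710
Time = 10.3437 seconds


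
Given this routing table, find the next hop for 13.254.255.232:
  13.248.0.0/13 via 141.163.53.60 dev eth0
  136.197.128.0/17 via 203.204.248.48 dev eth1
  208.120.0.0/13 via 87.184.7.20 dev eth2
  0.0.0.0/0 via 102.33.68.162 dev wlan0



Longest prefix match for 13.254.255.232:
  /13 13.248.0.0: MATCH
  /17 136.197.128.0: no
  /13 208.120.0.0: no
  /0 0.0.0.0: MATCH
Selected: next-hop 141.163.53.60 via eth0 (matched /13)


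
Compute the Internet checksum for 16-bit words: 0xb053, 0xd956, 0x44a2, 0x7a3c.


Sum all words (with carry folding):
+ 0xb053 = 0xb053
+ 0xd956 = 0x89aa
+ 0x44a2 = 0xce4c
+ 0x7a3c = 0x4889
One's complement: ~0x4889
Checksum = 0xb776


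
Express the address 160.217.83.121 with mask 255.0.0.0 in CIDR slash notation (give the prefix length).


Binary: 11111111.00000000.00000000.00000000
Count leading 1s
Prefix: /8


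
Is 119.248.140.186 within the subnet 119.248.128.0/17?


Subnet network: 119.248.128.0
Test IP AND mask: 119.248.128.0
Yes, 119.248.140.186 is in 119.248.128.0/17


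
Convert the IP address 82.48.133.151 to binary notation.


82 = 01010010
48 = 00110000
133 = 10000101
151 = 10010111
Binary: 01010010.00110000.10000101.10010111


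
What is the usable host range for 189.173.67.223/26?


Network: 189.173.67.192
Broadcast: 189.173.67.255
First usable = network + 1
Last usable = broadcast - 1
Range: 189.173.67.193 to 189.173.67.254


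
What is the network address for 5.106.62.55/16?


IP:   00000101.01101010.00111110.00110111
Mask: 11111111.11111111.00000000.00000000
AND operation:
Net:  00000101.01101010.00000000.00000000
Network: 5.106.0.0/16


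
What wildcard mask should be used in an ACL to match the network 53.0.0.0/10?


Subnet mask: 255.192.0.0
Wildcard = 255.255.255.255 - subnet mask
255 - 255 = 0
255 - 192 = 63
255 - 0 = 255
255 - 0 = 255
Wildcard: 0.63.255.255


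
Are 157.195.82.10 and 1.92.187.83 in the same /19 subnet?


Mask: 255.255.224.0
157.195.82.10 AND mask = 157.195.64.0
1.92.187.83 AND mask = 1.92.160.0
No, different subnets (157.195.64.0 vs 1.92.160.0)


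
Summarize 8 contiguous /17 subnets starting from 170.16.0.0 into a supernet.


Original prefix: /17
Number of subnets: 8 = 2^3
New prefix = 17 - 3 = 14
Supernet: 170.16.0.0/14


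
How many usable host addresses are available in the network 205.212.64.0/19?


Host bits = 32 - 19 = 13
Total addresses = 2^13 = 8192
Usable = total - 2 (network and broadcast)
Usable hosts: 8190


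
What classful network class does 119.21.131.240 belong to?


First octet: 119
Binary: 01110111
0xxxxxxx -> Class A (1-126)
Class A, default mask 255.0.0.0 (/8)


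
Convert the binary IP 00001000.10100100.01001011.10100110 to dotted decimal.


00001000 = 8
10100100 = 164
01001011 = 75
10100110 = 166
IP: 8.164.75.166


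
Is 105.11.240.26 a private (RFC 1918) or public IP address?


RFC 1918 private ranges:
  10.0.0.0/8 (10.0.0.0 - 10.255.255.255)
  172.16.0.0/12 (172.16.0.0 - 172.31.255.255)
  192.168.0.0/16 (192.168.0.0 - 192.168.255.255)
Public (not in any RFC 1918 range)


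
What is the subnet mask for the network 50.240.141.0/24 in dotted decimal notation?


/24 means 24 network bits, 8 host bits
Binary: 11111111111111111111111100000000
Mask: 255.255.255.0


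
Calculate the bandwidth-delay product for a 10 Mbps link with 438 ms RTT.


BDP = bandwidth * RTT
= 10 Mbps * 438 ms
= 10 * 1e6 * 438 / 1000 bits
= 4380000 bits
= 547500 bytes
= 534.668 KB
BDP = 4380000 bits (547500 bytes)


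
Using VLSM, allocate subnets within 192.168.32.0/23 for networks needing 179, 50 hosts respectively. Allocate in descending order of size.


179 hosts -> /24 (254 usable): 192.168.32.0/24
50 hosts -> /26 (62 usable): 192.168.33.0/26
Allocation: 192.168.32.0/24 (179 hosts, 254 usable); 192.168.33.0/26 (50 hosts, 62 usable)


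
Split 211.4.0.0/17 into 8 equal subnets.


New prefix = 17 + 3 = 20
Each subnet has 4096 addresses
  211.4.0.0/20
  211.4.16.0/20
  211.4.32.0/20
  211.4.48.0/20
  211.4.64.0/20
  211.4.80.0/20
  211.4.96.0/20
  211.4.112.0/20
Subnets: 211.4.0.0/20, 211.4.16.0/20, 211.4.32.0/20, 211.4.48.0/20, 211.4.64.0/20, 211.4.80.0/20, 211.4.96.0/20, 211.4.112.0/20


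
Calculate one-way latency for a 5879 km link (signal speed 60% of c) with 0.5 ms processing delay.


Speed = 0.6 * 3e5 km/s = 180000 km/s
Propagation delay = 5879 / 180000 = 0.0327 s = 32.6611 ms
Processing delay = 0.5 ms
Total one-way latency = 33.1611 ms


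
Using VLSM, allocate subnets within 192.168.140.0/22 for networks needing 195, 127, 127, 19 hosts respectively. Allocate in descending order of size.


195 hosts -> /24 (254 usable): 192.168.140.0/24
127 hosts -> /24 (254 usable): 192.168.141.0/24
127 hosts -> /24 (254 usable): 192.168.142.0/24
19 hosts -> /27 (30 usable): 192.168.143.0/27
Allocation: 192.168.140.0/24 (195 hosts, 254 usable); 192.168.141.0/24 (127 hosts, 254 usable); 192.168.142.0/24 (127 hosts, 254 usable); 192.168.143.0/27 (19 hosts, 30 usable)


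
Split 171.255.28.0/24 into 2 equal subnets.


New prefix = 24 + 1 = 25
Each subnet has 128 addresses
  171.255.28.0/25
  171.255.28.128/25
Subnets: 171.255.28.0/25, 171.255.28.128/25


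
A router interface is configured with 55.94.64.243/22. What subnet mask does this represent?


/22 means 22 network bits, 10 host bits
Binary: 11111111111111111111110000000000
Mask: 255.255.252.0


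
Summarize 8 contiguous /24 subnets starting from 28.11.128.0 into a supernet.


Original prefix: /24
Number of subnets: 8 = 2^3
New prefix = 24 - 3 = 21
Supernet: 28.11.128.0/21


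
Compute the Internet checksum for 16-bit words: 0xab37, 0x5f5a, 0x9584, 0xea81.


Sum all words (with carry folding):
+ 0xab37 = 0xab37
+ 0x5f5a = 0x0a92
+ 0x9584 = 0xa016
+ 0xea81 = 0x8a98
One's complement: ~0x8a98
Checksum = 0x7567


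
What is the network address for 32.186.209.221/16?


IP:   00100000.10111010.11010001.11011101
Mask: 11111111.11111111.00000000.00000000
AND operation:
Net:  00100000.10111010.00000000.00000000
Network: 32.186.0.0/16


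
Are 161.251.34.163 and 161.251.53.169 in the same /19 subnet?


Mask: 255.255.224.0
161.251.34.163 AND mask = 161.251.32.0
161.251.53.169 AND mask = 161.251.32.0
Yes, same subnet (161.251.32.0)


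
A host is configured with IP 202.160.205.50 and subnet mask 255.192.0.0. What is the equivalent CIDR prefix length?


Binary: 11111111.11000000.00000000.00000000
Count leading 1s
Prefix: /10


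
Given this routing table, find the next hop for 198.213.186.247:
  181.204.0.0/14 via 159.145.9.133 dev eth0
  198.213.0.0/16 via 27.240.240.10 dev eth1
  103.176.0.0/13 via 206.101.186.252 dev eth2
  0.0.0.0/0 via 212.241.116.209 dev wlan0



Longest prefix match for 198.213.186.247:
  /14 181.204.0.0: no
  /16 198.213.0.0: MATCH
  /13 103.176.0.0: no
  /0 0.0.0.0: MATCH
Selected: next-hop 27.240.240.10 via eth1 (matched /16)


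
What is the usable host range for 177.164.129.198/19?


Network: 177.164.128.0
Broadcast: 177.164.159.255
First usable = network + 1
Last usable = broadcast - 1
Range: 177.164.128.1 to 177.164.159.254


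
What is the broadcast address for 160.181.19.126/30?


Network: 160.181.19.124/30
Host bits = 2
Set all host bits to 1:
Broadcast: 160.181.19.127


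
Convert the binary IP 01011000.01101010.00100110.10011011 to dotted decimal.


01011000 = 88
01101010 = 106
00100110 = 38
10011011 = 155
IP: 88.106.38.155


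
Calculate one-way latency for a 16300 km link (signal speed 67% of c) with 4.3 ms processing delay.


Speed = 0.67 * 3e5 km/s = 201000 km/s
Propagation delay = 16300 / 201000 = 0.0811 s = 81.0945 ms
Processing delay = 4.3 ms
Total one-way latency = 85.3945 ms


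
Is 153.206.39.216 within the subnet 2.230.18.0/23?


Subnet network: 2.230.18.0
Test IP AND mask: 153.206.38.0
No, 153.206.39.216 is not in 2.230.18.0/23


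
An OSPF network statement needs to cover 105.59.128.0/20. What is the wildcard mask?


Subnet mask: 255.255.240.0
Wildcard = 255.255.255.255 - subnet mask
255 - 255 = 0
255 - 255 = 0
255 - 240 = 15
255 - 0 = 255
Wildcard: 0.0.15.255


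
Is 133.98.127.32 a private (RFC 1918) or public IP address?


RFC 1918 private ranges:
  10.0.0.0/8 (10.0.0.0 - 10.255.255.255)
  172.16.0.0/12 (172.16.0.0 - 172.31.255.255)
  192.168.0.0/16 (192.168.0.0 - 192.168.255.255)
Public (not in any RFC 1918 range)


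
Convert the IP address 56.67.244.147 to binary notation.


56 = 00111000
67 = 01000011
244 = 11110100
147 = 10010011
Binary: 00111000.01000011.11110100.10010011


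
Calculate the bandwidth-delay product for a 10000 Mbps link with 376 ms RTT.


BDP = bandwidth * RTT
= 10000 Mbps * 376 ms
= 10000 * 1e6 * 376 / 1000 bits
= 3760000000 bits
= 470000000 bytes
= 458984.375 KB
BDP = 3760000000 bits (470000000 bytes)


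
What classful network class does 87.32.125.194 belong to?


First octet: 87
Binary: 01010111
0xxxxxxx -> Class A (1-126)
Class A, default mask 255.0.0.0 (/8)


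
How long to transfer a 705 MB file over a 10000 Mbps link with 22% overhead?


Effective throughput = 10000 * (1 - 22/100) = 7800 Mbps
File size in Mb = 705 * 8 = 5640 Mb
Time = 5640 / 7800
Time = 0.7231 seconds


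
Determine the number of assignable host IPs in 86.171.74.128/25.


Host bits = 32 - 25 = 7
Total addresses = 2^7 = 128
Usable = total - 2 (network and broadcast)
Usable hosts: 126


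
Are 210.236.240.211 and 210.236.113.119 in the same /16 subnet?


Mask: 255.255.0.0
210.236.240.211 AND mask = 210.236.0.0
210.236.113.119 AND mask = 210.236.0.0
Yes, same subnet (210.236.0.0)


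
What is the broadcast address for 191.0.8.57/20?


Network: 191.0.0.0/20
Host bits = 12
Set all host bits to 1:
Broadcast: 191.0.15.255


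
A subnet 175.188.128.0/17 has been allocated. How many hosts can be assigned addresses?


Host bits = 32 - 17 = 15
Total addresses = 2^15 = 32768
Usable = total - 2 (network and broadcast)
Usable hosts: 32766


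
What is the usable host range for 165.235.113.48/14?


Network: 165.232.0.0
Broadcast: 165.235.255.255
First usable = network + 1
Last usable = broadcast - 1
Range: 165.232.0.1 to 165.235.255.254


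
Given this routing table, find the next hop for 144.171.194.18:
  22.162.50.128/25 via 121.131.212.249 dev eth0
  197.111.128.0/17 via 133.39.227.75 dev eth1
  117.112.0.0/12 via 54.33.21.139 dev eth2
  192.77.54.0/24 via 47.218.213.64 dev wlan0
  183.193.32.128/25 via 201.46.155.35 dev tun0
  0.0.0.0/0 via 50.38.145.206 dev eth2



Longest prefix match for 144.171.194.18:
  /25 22.162.50.128: no
  /17 197.111.128.0: no
  /12 117.112.0.0: no
  /24 192.77.54.0: no
  /25 183.193.32.128: no
  /0 0.0.0.0: MATCH
Selected: next-hop 50.38.145.206 via eth2 (matched /0)


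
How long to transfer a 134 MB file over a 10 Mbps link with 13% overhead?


Effective throughput = 10 * (1 - 13/100) = 8.7 Mbps
File size in Mb = 134 * 8 = 1072 Mb
Time = 1072 / 8.7
Time = 123.2184 seconds


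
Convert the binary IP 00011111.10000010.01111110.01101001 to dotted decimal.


00011111 = 31
10000010 = 130
01111110 = 126
01101001 = 105
IP: 31.130.126.105


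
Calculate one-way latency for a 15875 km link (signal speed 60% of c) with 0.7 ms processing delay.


Speed = 0.6 * 3e5 km/s = 180000 km/s
Propagation delay = 15875 / 180000 = 0.0882 s = 88.1944 ms
Processing delay = 0.7 ms
Total one-way latency = 88.8944 ms


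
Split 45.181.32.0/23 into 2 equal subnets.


New prefix = 23 + 1 = 24
Each subnet has 256 addresses
  45.181.32.0/24
  45.181.33.0/24
Subnets: 45.181.32.0/24, 45.181.33.0/24


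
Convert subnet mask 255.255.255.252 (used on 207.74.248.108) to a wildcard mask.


Subnet mask: 255.255.255.252
Wildcard = 255.255.255.255 - subnet mask
255 - 255 = 0
255 - 255 = 0
255 - 255 = 0
255 - 252 = 3
Wildcard: 0.0.0.3


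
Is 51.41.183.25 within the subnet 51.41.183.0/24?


Subnet network: 51.41.183.0
Test IP AND mask: 51.41.183.0
Yes, 51.41.183.25 is in 51.41.183.0/24


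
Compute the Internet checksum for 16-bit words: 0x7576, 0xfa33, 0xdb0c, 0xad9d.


Sum all words (with carry folding):
+ 0x7576 = 0x7576
+ 0xfa33 = 0x6faa
+ 0xdb0c = 0x4ab7
+ 0xad9d = 0xf854
One's complement: ~0xf854
Checksum = 0x07ab


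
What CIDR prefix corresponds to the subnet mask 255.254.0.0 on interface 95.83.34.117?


Binary: 11111111.11111110.00000000.00000000
Count leading 1s
Prefix: /15


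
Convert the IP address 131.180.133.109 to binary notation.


131 = 10000011
180 = 10110100
133 = 10000101
109 = 01101101
Binary: 10000011.10110100.10000101.01101101


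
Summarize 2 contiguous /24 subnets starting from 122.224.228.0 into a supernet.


Original prefix: /24
Number of subnets: 2 = 2^1
New prefix = 24 - 1 = 23
Supernet: 122.224.228.0/23


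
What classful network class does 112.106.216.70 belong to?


First octet: 112
Binary: 01110000
0xxxxxxx -> Class A (1-126)
Class A, default mask 255.0.0.0 (/8)


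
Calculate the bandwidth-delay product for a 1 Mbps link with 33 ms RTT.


BDP = bandwidth * RTT
= 1 Mbps * 33 ms
= 1 * 1e6 * 33 / 1000 bits
= 33000 bits
= 4125 bytes
= 4.0283 KB
BDP = 33000 bits (4125 bytes)


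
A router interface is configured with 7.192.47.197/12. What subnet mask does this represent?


/12 means 12 network bits, 20 host bits
Binary: 11111111111100000000000000000000
Mask: 255.240.0.0


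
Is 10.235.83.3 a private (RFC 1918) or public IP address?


RFC 1918 private ranges:
  10.0.0.0/8 (10.0.0.0 - 10.255.255.255)
  172.16.0.0/12 (172.16.0.0 - 172.31.255.255)
  192.168.0.0/16 (192.168.0.0 - 192.168.255.255)
Private (in 10.0.0.0/8)


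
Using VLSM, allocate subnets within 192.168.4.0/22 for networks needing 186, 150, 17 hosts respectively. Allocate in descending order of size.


186 hosts -> /24 (254 usable): 192.168.4.0/24
150 hosts -> /24 (254 usable): 192.168.5.0/24
17 hosts -> /27 (30 usable): 192.168.6.0/27
Allocation: 192.168.4.0/24 (186 hosts, 254 usable); 192.168.5.0/24 (150 hosts, 254 usable); 192.168.6.0/27 (17 hosts, 30 usable)


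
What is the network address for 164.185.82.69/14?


IP:   10100100.10111001.01010010.01000101
Mask: 11111111.11111100.00000000.00000000
AND operation:
Net:  10100100.10111000.00000000.00000000
Network: 164.184.0.0/14


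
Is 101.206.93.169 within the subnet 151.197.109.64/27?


Subnet network: 151.197.109.64
Test IP AND mask: 101.206.93.160
No, 101.206.93.169 is not in 151.197.109.64/27


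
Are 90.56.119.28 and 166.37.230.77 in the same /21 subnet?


Mask: 255.255.248.0
90.56.119.28 AND mask = 90.56.112.0
166.37.230.77 AND mask = 166.37.224.0
No, different subnets (90.56.112.0 vs 166.37.224.0)


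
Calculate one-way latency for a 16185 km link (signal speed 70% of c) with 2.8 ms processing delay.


Speed = 0.7 * 3e5 km/s = 210000 km/s
Propagation delay = 16185 / 210000 = 0.0771 s = 77.0714 ms
Processing delay = 2.8 ms
Total one-way latency = 79.8714 ms


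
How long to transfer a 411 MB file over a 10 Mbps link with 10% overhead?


Effective throughput = 10 * (1 - 10/100) = 9 Mbps
File size in Mb = 411 * 8 = 3288 Mb
Time = 3288 / 9
Time = 365.3333 seconds


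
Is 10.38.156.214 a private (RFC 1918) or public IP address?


RFC 1918 private ranges:
  10.0.0.0/8 (10.0.0.0 - 10.255.255.255)
  172.16.0.0/12 (172.16.0.0 - 172.31.255.255)
  192.168.0.0/16 (192.168.0.0 - 192.168.255.255)
Private (in 10.0.0.0/8)


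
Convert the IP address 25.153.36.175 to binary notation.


25 = 00011001
153 = 10011001
36 = 00100100
175 = 10101111
Binary: 00011001.10011001.00100100.10101111


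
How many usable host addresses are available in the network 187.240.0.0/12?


Host bits = 32 - 12 = 20
Total addresses = 2^20 = 1048576
Usable = total - 2 (network and broadcast)
Usable hosts: 1048574


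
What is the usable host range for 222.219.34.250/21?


Network: 222.219.32.0
Broadcast: 222.219.39.255
First usable = network + 1
Last usable = broadcast - 1
Range: 222.219.32.1 to 222.219.39.254


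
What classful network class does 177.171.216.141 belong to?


First octet: 177
Binary: 10110001
10xxxxxx -> Class B (128-191)
Class B, default mask 255.255.0.0 (/16)


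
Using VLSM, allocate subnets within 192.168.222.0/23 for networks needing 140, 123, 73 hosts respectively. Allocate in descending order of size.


140 hosts -> /24 (254 usable): 192.168.222.0/24
123 hosts -> /25 (126 usable): 192.168.223.0/25
73 hosts -> /25 (126 usable): 192.168.223.128/25
Allocation: 192.168.222.0/24 (140 hosts, 254 usable); 192.168.223.0/25 (123 hosts, 126 usable); 192.168.223.128/25 (73 hosts, 126 usable)


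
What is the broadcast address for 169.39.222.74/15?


Network: 169.38.0.0/15
Host bits = 17
Set all host bits to 1:
Broadcast: 169.39.255.255


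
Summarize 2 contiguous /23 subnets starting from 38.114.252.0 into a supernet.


Original prefix: /23
Number of subnets: 2 = 2^1
New prefix = 23 - 1 = 22
Supernet: 38.114.252.0/22


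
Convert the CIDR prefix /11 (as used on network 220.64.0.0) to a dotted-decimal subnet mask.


/11 means 11 network bits, 21 host bits
Binary: 11111111111000000000000000000000
Mask: 255.224.0.0


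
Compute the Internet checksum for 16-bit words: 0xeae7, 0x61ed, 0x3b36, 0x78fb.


Sum all words (with carry folding):
+ 0xeae7 = 0xeae7
+ 0x61ed = 0x4cd5
+ 0x3b36 = 0x880b
+ 0x78fb = 0x0107
One's complement: ~0x0107
Checksum = 0xfef8


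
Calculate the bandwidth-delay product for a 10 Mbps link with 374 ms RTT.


BDP = bandwidth * RTT
= 10 Mbps * 374 ms
= 10 * 1e6 * 374 / 1000 bits
= 3740000 bits
= 467500 bytes
= 456.543 KB
BDP = 3740000 bits (467500 bytes)


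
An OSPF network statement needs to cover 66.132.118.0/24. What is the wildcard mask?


Subnet mask: 255.255.255.0
Wildcard = 255.255.255.255 - subnet mask
255 - 255 = 0
255 - 255 = 0
255 - 255 = 0
255 - 0 = 255
Wildcard: 0.0.0.255


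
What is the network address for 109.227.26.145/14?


IP:   01101101.11100011.00011010.10010001
Mask: 11111111.11111100.00000000.00000000
AND operation:
Net:  01101101.11100000.00000000.00000000
Network: 109.224.0.0/14


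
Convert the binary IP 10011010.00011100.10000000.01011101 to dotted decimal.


10011010 = 154
00011100 = 28
10000000 = 128
01011101 = 93
IP: 154.28.128.93


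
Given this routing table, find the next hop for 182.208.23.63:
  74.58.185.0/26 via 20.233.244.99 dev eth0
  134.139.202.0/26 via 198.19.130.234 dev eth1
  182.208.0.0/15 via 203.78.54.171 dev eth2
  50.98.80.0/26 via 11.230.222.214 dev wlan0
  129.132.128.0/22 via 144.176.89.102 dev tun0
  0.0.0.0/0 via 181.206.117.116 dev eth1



Longest prefix match for 182.208.23.63:
  /26 74.58.185.0: no
  /26 134.139.202.0: no
  /15 182.208.0.0: MATCH
  /26 50.98.80.0: no
  /22 129.132.128.0: no
  /0 0.0.0.0: MATCH
Selected: next-hop 203.78.54.171 via eth2 (matched /15)


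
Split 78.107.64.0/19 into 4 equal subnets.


New prefix = 19 + 2 = 21
Each subnet has 2048 addresses
  78.107.64.0/21
  78.107.72.0/21
  78.107.80.0/21
  78.107.88.0/21
Subnets: 78.107.64.0/21, 78.107.72.0/21, 78.107.80.0/21, 78.107.88.0/21


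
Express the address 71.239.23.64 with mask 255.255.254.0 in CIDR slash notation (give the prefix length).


Binary: 11111111.11111111.11111110.00000000
Count leading 1s
Prefix: /23


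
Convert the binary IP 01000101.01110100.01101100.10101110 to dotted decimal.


01000101 = 69
01110100 = 116
01101100 = 108
10101110 = 174
IP: 69.116.108.174


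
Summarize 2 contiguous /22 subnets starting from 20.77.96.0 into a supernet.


Original prefix: /22
Number of subnets: 2 = 2^1
New prefix = 22 - 1 = 21
Supernet: 20.77.96.0/21
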